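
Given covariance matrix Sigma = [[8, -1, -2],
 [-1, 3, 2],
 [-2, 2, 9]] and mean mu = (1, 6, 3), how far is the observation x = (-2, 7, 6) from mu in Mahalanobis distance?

Step 1 — centre the observation: (x - mu) = (-3, 1, 3).

Step 2 — invert Sigma (cofactor / det for 3×3, or solve directly):
  Sigma^{-1} = [[0.1345, 0.0292, 0.0234],
 [0.0292, 0.3977, -0.0819],
 [0.0234, -0.0819, 0.1345]].

Step 3 — form the quadratic (x - mu)^T · Sigma^{-1} · (x - mu):
  Sigma^{-1} · (x - mu) = (-0.3041, 0.0643, 0.2515).
  (x - mu)^T · [Sigma^{-1} · (x - mu)] = (-3)·(-0.3041) + (1)·(0.0643) + (3)·(0.2515) = 1.731.

Step 4 — take square root: d = √(1.731) ≈ 1.3157.

d(x, mu) = √(1.731) ≈ 1.3157


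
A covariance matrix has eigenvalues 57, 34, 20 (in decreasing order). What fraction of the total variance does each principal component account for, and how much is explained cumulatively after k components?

Step 1 — total variance = trace(Sigma) = Σ λ_i = 57 + 34 + 20 = 111.

Step 2 — fraction explained by component i = λ_i / Σ λ:
  PC1: 57/111 = 0.5135
  PC2: 34/111 = 0.3063
  PC3: 20/111 = 0.1802

Step 3 — cumulative fraction after k components = (λ_1 + ... + λ_k) / Σ λ:
  k = 1: 57/111 = 0.5135
  k = 2: (57 + 34)/111 = 91/111 = 0.8198
  k = 3: (57 + 34 + 20)/111 = 111/111 = 1

Summary (fraction, with percent):

explained: PC1 0.5135 (51.35%), PC2 0.3063 (30.63%), PC3 0.1802 (18.02%);  cumulative: 0.5135, 0.8198, 1


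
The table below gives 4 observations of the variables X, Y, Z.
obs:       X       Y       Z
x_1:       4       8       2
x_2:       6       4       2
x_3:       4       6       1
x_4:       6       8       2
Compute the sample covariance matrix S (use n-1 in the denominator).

Step 1 — column means:
  mean(X) = (4 + 6 + 4 + 6) / 4 = 20/4 = 5
  mean(Y) = (8 + 4 + 6 + 8) / 4 = 26/4 = 6.5
  mean(Z) = (2 + 2 + 1 + 2) / 4 = 7/4 = 1.75

Step 2 — sample covariance S[i,j] = (1/(n-1)) · Σ_k (x_{k,i} - mean_i) · (x_{k,j} - mean_j), with n-1 = 3.
  S[X,X] = ((-1)·(-1) + (1)·(1) + (-1)·(-1) + (1)·(1)) / 3 = 4/3 = 1.3333
  S[X,Y] = ((-1)·(1.5) + (1)·(-2.5) + (-1)·(-0.5) + (1)·(1.5)) / 3 = -2/3 = -0.6667
  S[X,Z] = ((-1)·(0.25) + (1)·(0.25) + (-1)·(-0.75) + (1)·(0.25)) / 3 = 1/3 = 0.3333
  S[Y,Y] = ((1.5)·(1.5) + (-2.5)·(-2.5) + (-0.5)·(-0.5) + (1.5)·(1.5)) / 3 = 11/3 = 3.6667
  S[Y,Z] = ((1.5)·(0.25) + (-2.5)·(0.25) + (-0.5)·(-0.75) + (1.5)·(0.25)) / 3 = 0.5/3 = 0.1667
  S[Z,Z] = ((0.25)·(0.25) + (0.25)·(0.25) + (-0.75)·(-0.75) + (0.25)·(0.25)) / 3 = 0.75/3 = 0.25

S is symmetric (S[j,i] = S[i,j]). Assembling:

S = [[1.3333, -0.6667, 0.3333],
 [-0.6667, 3.6667, 0.1667],
 [0.3333, 0.1667, 0.25]]


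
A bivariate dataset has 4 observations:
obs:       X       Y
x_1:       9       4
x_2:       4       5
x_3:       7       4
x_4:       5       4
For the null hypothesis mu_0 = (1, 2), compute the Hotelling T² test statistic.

Step 1 — sample mean vector:
  mean(X) = (9 + 4 + 7 + 5) / 4 = 25/4 = 6.25
  mean(Y) = (4 + 5 + 4 + 4) / 4 = 17/4 = 4.25
  x̄ = (6.25, 4.25),  deviation x̄ - mu_0 = (6.25, 4.25) - (1, 2) = (5.25, 2.25).

Step 2 — sample covariance matrix, S[i,j] = (1/(n-1)) · Σ_k (x_{k,i} - mean_i) · (x_{k,j} - mean_j), divisor n-1 = 3:
  S[X,X] = ((2.75)·(2.75) + (-2.25)·(-2.25) + (0.75)·(0.75) + (-1.25)·(-1.25)) / 3 = 14.75/3 = 4.9167
  S[X,Y] = ((2.75)·(-0.25) + (-2.25)·(0.75) + (0.75)·(-0.25) + (-1.25)·(-0.25)) / 3 = -2.25/3 = -0.75
  S[Y,Y] = ((-0.25)·(-0.25) + (0.75)·(0.75) + (-0.25)·(-0.25) + (-0.25)·(-0.25)) / 3 = 0.75/3 = 0.25
  S = [[4.9167, -0.75],
 [-0.75, 0.25]].

Step 3 — invert S. det(S) = 4.9167·0.25 - (-0.75)² = 0.6667.
  S^{-1} = (1/det) · [[d, -b], [-b, a]] = [[0.375, 1.125],
 [1.125, 7.375]].

Step 4 — quadratic form (x̄ - mu_0)^T · S^{-1} · (x̄ - mu_0):
  S^{-1} · (x̄ - mu_0) = (4.5, 22.5),
  (x̄ - mu_0)^T · [...] = (5.25)·(4.5) + (2.25)·(22.5) = 74.25.

Step 5 — scale by n: T² = 4 · 74.25 = 297.

T² ≈ 297


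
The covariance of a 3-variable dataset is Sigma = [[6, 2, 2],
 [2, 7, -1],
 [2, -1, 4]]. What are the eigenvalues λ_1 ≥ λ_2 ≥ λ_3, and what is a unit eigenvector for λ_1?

Step 1 — characteristic polynomial p(λ) = det(λI - Sigma) = λ³ - tr·λ² + c_1·λ - det, where tr = trace, c_1 = sum of the principal 2×2 minors, det = det(Sigma):
  tr = 6 + 7 + 4 = 17,
  c_1 = (6·7 - (2)²) + (6·4 - (2)²) + (7·4 - (-1)²) = 38 + 20 + 27 = 85,
  det = 6·(7·4 - (-1)²) - (2)·((2)·4 - (-1)·(2)) + (2)·((2)·(-1) - 7·(2)) = 6·(27) - (2)·(10) + (2)·(-16) = 110.
  So p(λ) = λ³ - 17λ² + 85λ - 110.
Step 2 — look for an integer root (rational root theorem: any rational root is an integer divisor of 110). Testing λ = 2:
  p(2) = 8 - 68 + 170 - 110 = 0  ✓
  Dividing out (λ - 2): p(λ) = (λ - 2)(λ² - 15λ + 55).
Step 3 — remaining eigenvalues from the quadratic λ² - 15λ + 55 = 0:
  Δ = 15² - 4·55 = 225 - 220 = 5,  λ = (15 ± √5)/2 = (15 ± 2.2361)/2 ≈ 8.618 or 6.382.
  Sorted: λ_1 = 8.618,  λ_2 = 6.382,  λ_3 = 2  (check: sum = 17 = tr ✓).

Step 4 — unit eigenvector for λ_1 ≈ 8.618: v spans the null space of (Sigma - λ_1 I), whose rows are
  r_1 = (-2.618, 2, 2),  r_2 = (2, -1.618, -1),  r_3 = (2, -1, -4.618).
  v is orthogonal to every row, so take v ∝ r_1 × r_2 = ((2)·(-1) - (2)·(-1.618), (2)·(2) - (-2.618)·(-1), (-2.618)·(-1.618) - (2)·(2)) ≈ (1.2361, 1.382, 0.2361).
  Let u = (1.2361, 1.382, 0.2361).
  ||u|| = √((1.2361)² + (1.382)² + (0.2361)²) = √(3.4934) ≈ 1.8691,  v_1 = u/||u|| ≈ (0.6613, 0.7394, 0.1263) (||v_1|| = 1).

λ_1 = 8.618,  λ_2 = 6.382,  λ_3 = 2;  v_1 ≈ (0.6613, 0.7394, 0.1263)


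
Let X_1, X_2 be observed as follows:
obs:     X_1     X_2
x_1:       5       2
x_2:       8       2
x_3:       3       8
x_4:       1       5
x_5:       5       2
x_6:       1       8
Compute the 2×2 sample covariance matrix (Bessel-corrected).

Step 1 — column means:
  mean(X_1) = (5 + 8 + 3 + 1 + 5 + 1) / 6 = 23/6 = 3.8333
  mean(X_2) = (2 + 2 + 8 + 5 + 2 + 8) / 6 = 27/6 = 4.5

Step 2 — sample covariance S[i,j] = (1/(n-1)) · Σ_k (x_{k,i} - mean_i) · (x_{k,j} - mean_j), with n-1 = 5.
  S[X_1,X_1] = ((1.1667)·(1.1667) + (4.1667)·(4.1667) + (-0.8333)·(-0.8333) + (-2.8333)·(-2.8333) + (1.1667)·(1.1667) + (-2.8333)·(-2.8333)) / 5 = 36.8333/5 = 7.3667
  S[X_1,X_2] = ((1.1667)·(-2.5) + (4.1667)·(-2.5) + (-0.8333)·(3.5) + (-2.8333)·(0.5) + (1.1667)·(-2.5) + (-2.8333)·(3.5)) / 5 = -30.5/5 = -6.1
  S[X_2,X_2] = ((-2.5)·(-2.5) + (-2.5)·(-2.5) + (3.5)·(3.5) + (0.5)·(0.5) + (-2.5)·(-2.5) + (3.5)·(3.5)) / 5 = 43.5/5 = 8.7

S is symmetric (S[j,i] = S[i,j]). Assembling:

S = [[7.3667, -6.1],
 [-6.1, 8.7]]


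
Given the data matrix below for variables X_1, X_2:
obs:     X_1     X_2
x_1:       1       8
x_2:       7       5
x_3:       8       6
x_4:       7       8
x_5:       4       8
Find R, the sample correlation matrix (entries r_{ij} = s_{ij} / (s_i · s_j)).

Step 1 — column means:
  mean(X_1) = (1 + 7 + 8 + 7 + 4) / 5 = 27/5 = 5.4
  mean(X_2) = (8 + 5 + 6 + 8 + 8) / 5 = 35/5 = 7

Step 2 — sample variances and covariances s[i,j] = (1/(n-1)) · Σ_k (x_{k,i} - mean_i) · (x_{k,j} - mean_j), with n-1 = 4:
  s[X_1,X_1] = ((-4.4)·(-4.4) + (1.6)·(1.6) + (2.6)·(2.6) + (1.6)·(1.6) + (-1.4)·(-1.4)) / 4 = 33.2/4 = 8.3
  s[X_1,X_2] = ((-4.4)·(1) + (1.6)·(-2) + (2.6)·(-1) + (1.6)·(1) + (-1.4)·(1)) / 4 = -10/4 = -2.5
  s[X_2,X_2] = ((1)·(1) + (-2)·(-2) + (-1)·(-1) + (1)·(1) + (1)·(1)) / 4 = 8/4 = 2
  Sample standard deviations s_i = √(s[i,i]):
  s(X_1) = √(8.3) = 2.881
  s(X_2) = √(2) = 1.4142

Step 3 — r_{ij} = s_{ij} / (s_i · s_j):
  r[X_1,X_1] = 1 (diagonal).
  r[X_1,X_2] = -2.5 / (2.881 · 1.4142) = -2.5 / 4.0743 = -0.6136
  r[X_2,X_2] = 1 (diagonal).

R is symmetric with unit diagonal. Assembling:

R = [[1, -0.6136],
 [-0.6136, 1]]


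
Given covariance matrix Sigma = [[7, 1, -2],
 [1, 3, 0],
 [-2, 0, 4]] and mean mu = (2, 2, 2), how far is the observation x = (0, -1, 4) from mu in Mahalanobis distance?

Step 1 — centre the observation: (x - mu) = (-2, -3, 2).

Step 2 — invert Sigma (cofactor / det for 3×3, or solve directly):
  Sigma^{-1} = [[0.1765, -0.0588, 0.0882],
 [-0.0588, 0.3529, -0.0294],
 [0.0882, -0.0294, 0.2941]].

Step 3 — form the quadratic (x - mu)^T · Sigma^{-1} · (x - mu):
  Sigma^{-1} · (x - mu) = (0, -1, 0.5).
  (x - mu)^T · [Sigma^{-1} · (x - mu)] = (-2)·(0) + (-3)·(-1) + (2)·(0.5) = 4.

Step 4 — take square root: d = √(4) ≈ 2.

d(x, mu) = √(4) ≈ 2


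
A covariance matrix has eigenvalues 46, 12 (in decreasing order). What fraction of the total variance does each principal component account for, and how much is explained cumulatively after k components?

Step 1 — total variance = trace(Sigma) = Σ λ_i = 46 + 12 = 58.

Step 2 — fraction explained by component i = λ_i / Σ λ:
  PC1: 46/58 = 0.7931
  PC2: 12/58 = 0.2069

Step 3 — cumulative fraction after k components = (λ_1 + ... + λ_k) / Σ λ:
  k = 1: 46/58 = 0.7931
  k = 2: (46 + 12)/58 = 58/58 = 1

Summary (fraction, with percent):

explained: PC1 0.7931 (79.31%), PC2 0.2069 (20.69%);  cumulative: 0.7931, 1


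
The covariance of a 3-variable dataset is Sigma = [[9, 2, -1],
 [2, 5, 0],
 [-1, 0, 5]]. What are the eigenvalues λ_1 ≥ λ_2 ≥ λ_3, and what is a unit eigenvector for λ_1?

Step 1 — characteristic polynomial p(λ) = det(λI - Sigma) = λ³ - tr·λ² + c_1·λ - det, where tr = trace, c_1 = sum of the principal 2×2 minors, det = det(Sigma):
  tr = 9 + 5 + 5 = 19,
  c_1 = (9·5 - (2)²) + (9·5 - (-1)²) + (5·5 - (0)²) = 41 + 44 + 25 = 110,
  det = 9·(5·5 - (0)²) - (2)·((2)·5 - (0)·(-1)) + (-1)·((2)·(0) - 5·(-1)) = 9·(25) - (2)·(10) + (-1)·(5) = 200.
  So p(λ) = λ³ - 19λ² + 110λ - 200.
Step 2 — look for an integer root (rational root theorem: any rational root is an integer divisor of 200). Testing λ = 4:
  p(4) = 64 - 304 + 440 - 200 = 0  ✓
  Dividing out (λ - 4): p(λ) = (λ - 4)(λ² - 15λ + 50).
Step 3 — remaining eigenvalues from the quadratic λ² - 15λ + 50 = 0:
  Δ = 15² - 4·50 = 225 - 200 = 25,  λ = (15 ± √25)/2 = (15 ± 5)/2 = 10 or 5.
  Sorted: λ_1 = 10,  λ_2 = 5,  λ_3 = 4  (check: sum = 19 = tr ✓).

Step 4 — unit eigenvector for λ_1 = 10: v spans the null space of (Sigma - λ_1 I), whose rows are
  r_1 = (-1, 2, -1),  r_2 = (2, -5, 0),  r_3 = (-1, 0, -5).
  v is orthogonal to every row, so take v ∝ r_1 × r_2 = ((2)·(0) - (-1)·(-5), (-1)·(2) - (-1)·(0), (-1)·(-5) - (2)·(2)) = (-5, -2, 1).
  Rescale (multiply by -1 so the first nonzero entry is positive): u = (5, 2, -1).
  ||u|| = √((5)² + (2)² + (-1)²) = √(30) ≈ 5.4772,  v_1 = u/||u|| ≈ (0.9129, 0.3651, -0.1826) (||v_1|| = 1).

λ_1 = 10,  λ_2 = 5,  λ_3 = 4;  v_1 ≈ (0.9129, 0.3651, -0.1826)


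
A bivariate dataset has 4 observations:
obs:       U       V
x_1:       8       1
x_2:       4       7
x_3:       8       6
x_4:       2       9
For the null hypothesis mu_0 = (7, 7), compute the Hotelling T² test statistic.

Step 1 — sample mean vector:
  mean(U) = (8 + 4 + 8 + 2) / 4 = 22/4 = 5.5
  mean(V) = (1 + 7 + 6 + 9) / 4 = 23/4 = 5.75
  x̄ = (5.5, 5.75),  deviation x̄ - mu_0 = (5.5, 5.75) - (7, 7) = (-1.5, -1.25).

Step 2 — sample covariance matrix, S[i,j] = (1/(n-1)) · Σ_k (x_{k,i} - mean_i) · (x_{k,j} - mean_j), divisor n-1 = 3:
  S[U,U] = ((2.5)·(2.5) + (-1.5)·(-1.5) + (2.5)·(2.5) + (-3.5)·(-3.5)) / 3 = 27/3 = 9
  S[U,V] = ((2.5)·(-4.75) + (-1.5)·(1.25) + (2.5)·(0.25) + (-3.5)·(3.25)) / 3 = -24.5/3 = -8.1667
  S[V,V] = ((-4.75)·(-4.75) + (1.25)·(1.25) + (0.25)·(0.25) + (3.25)·(3.25)) / 3 = 34.75/3 = 11.5833
  S = [[9, -8.1667],
 [-8.1667, 11.5833]].

Step 3 — invert S. det(S) = 9·11.5833 - (-8.1667)² = 37.5556.
  S^{-1} = (1/det) · [[d, -b], [-b, a]] = [[0.3084, 0.2175],
 [0.2175, 0.2396]].

Step 4 — quadratic form (x̄ - mu_0)^T · S^{-1} · (x̄ - mu_0):
  S^{-1} · (x̄ - mu_0) = (-0.7345, -0.6257),
  (x̄ - mu_0)^T · [...] = (-1.5)·(-0.7345) + (-1.25)·(-0.6257) = 1.8839.

Step 5 — scale by n: T² = 4 · 1.8839 = 7.5355.

T² ≈ 7.5355


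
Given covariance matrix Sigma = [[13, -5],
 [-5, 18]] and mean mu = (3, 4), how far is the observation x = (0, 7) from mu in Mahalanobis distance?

Step 1 — centre the observation: (x - mu) = (-3, 3).

Step 2 — invert Sigma. det(Sigma) = 13·18 - (-5)² = 209.
  Sigma^{-1} = (1/det) · [[d, -b], [-b, a]] = [[0.0861, 0.0239],
 [0.0239, 0.0622]].

Step 3 — form the quadratic (x - mu)^T · Sigma^{-1} · (x - mu):
  Sigma^{-1} · (x - mu) = (-0.1866, 0.1148).
  (x - mu)^T · [Sigma^{-1} · (x - mu)] = (-3)·(-0.1866) + (3)·(0.1148) = 0.9043.

Step 4 — take square root: d = √(0.9043) ≈ 0.951.

d(x, mu) = √(0.9043) ≈ 0.951


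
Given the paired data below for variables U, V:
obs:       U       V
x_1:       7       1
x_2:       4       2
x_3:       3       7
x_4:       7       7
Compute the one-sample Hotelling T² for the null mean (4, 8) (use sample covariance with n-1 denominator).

Step 1 — sample mean vector:
  mean(U) = (7 + 4 + 3 + 7) / 4 = 21/4 = 5.25
  mean(V) = (1 + 2 + 7 + 7) / 4 = 17/4 = 4.25
  x̄ = (5.25, 4.25),  deviation x̄ - mu_0 = (5.25, 4.25) - (4, 8) = (1.25, -3.75).

Step 2 — sample covariance matrix, S[i,j] = (1/(n-1)) · Σ_k (x_{k,i} - mean_i) · (x_{k,j} - mean_j), divisor n-1 = 3:
  S[U,U] = ((1.75)·(1.75) + (-1.25)·(-1.25) + (-2.25)·(-2.25) + (1.75)·(1.75)) / 3 = 12.75/3 = 4.25
  S[U,V] = ((1.75)·(-3.25) + (-1.25)·(-2.25) + (-2.25)·(2.75) + (1.75)·(2.75)) / 3 = -4.25/3 = -1.4167
  S[V,V] = ((-3.25)·(-3.25) + (-2.25)·(-2.25) + (2.75)·(2.75) + (2.75)·(2.75)) / 3 = 30.75/3 = 10.25
  S = [[4.25, -1.4167],
 [-1.4167, 10.25]].

Step 3 — invert S. det(S) = 4.25·10.25 - (-1.4167)² = 41.5556.
  S^{-1} = (1/det) · [[d, -b], [-b, a]] = [[0.2467, 0.0341],
 [0.0341, 0.1023]].

Step 4 — quadratic form (x̄ - mu_0)^T · S^{-1} · (x̄ - mu_0):
  S^{-1} · (x̄ - mu_0) = (0.1805, -0.3409),
  (x̄ - mu_0)^T · [...] = (1.25)·(0.1805) + (-3.75)·(-0.3409) = 1.504.

Step 5 — scale by n: T² = 4 · 1.504 = 6.016.

T² ≈ 6.016


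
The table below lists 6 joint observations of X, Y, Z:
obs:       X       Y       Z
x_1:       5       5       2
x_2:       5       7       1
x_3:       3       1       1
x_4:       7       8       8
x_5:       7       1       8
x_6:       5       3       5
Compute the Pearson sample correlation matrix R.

Step 1 — column means:
  mean(X) = (5 + 5 + 3 + 7 + 7 + 5) / 6 = 32/6 = 5.3333
  mean(Y) = (5 + 7 + 1 + 8 + 1 + 3) / 6 = 25/6 = 4.1667
  mean(Z) = (2 + 1 + 1 + 8 + 8 + 5) / 6 = 25/6 = 4.1667

Step 2 — sample variances and covariances s[i,j] = (1/(n-1)) · Σ_k (x_{k,i} - mean_i) · (x_{k,j} - mean_j), with n-1 = 5:
  s[X,X] = ((-0.3333)·(-0.3333) + (-0.3333)·(-0.3333) + (-2.3333)·(-2.3333) + (1.6667)·(1.6667) + (1.6667)·(1.6667) + (-0.3333)·(-0.3333)) / 5 = 11.3333/5 = 2.2667
  s[X,Y] = ((-0.3333)·(0.8333) + (-0.3333)·(2.8333) + (-2.3333)·(-3.1667) + (1.6667)·(3.8333) + (1.6667)·(-3.1667) + (-0.3333)·(-1.1667)) / 5 = 7.6667/5 = 1.5333
  s[X,Z] = ((-0.3333)·(-2.1667) + (-0.3333)·(-3.1667) + (-2.3333)·(-3.1667) + (1.6667)·(3.8333) + (1.6667)·(3.8333) + (-0.3333)·(0.8333)) / 5 = 21.6667/5 = 4.3333
  s[Y,Y] = ((0.8333)·(0.8333) + (2.8333)·(2.8333) + (-3.1667)·(-3.1667) + (3.8333)·(3.8333) + (-3.1667)·(-3.1667) + (-1.1667)·(-1.1667)) / 5 = 44.8333/5 = 8.9667
  s[Y,Z] = ((0.8333)·(-2.1667) + (2.8333)·(-3.1667) + (-3.1667)·(-3.1667) + (3.8333)·(3.8333) + (-3.1667)·(3.8333) + (-1.1667)·(0.8333)) / 5 = 0.8333/5 = 0.1667
  s[Z,Z] = ((-2.1667)·(-2.1667) + (-3.1667)·(-3.1667) + (-3.1667)·(-3.1667) + (3.8333)·(3.8333) + (3.8333)·(3.8333) + (0.8333)·(0.8333)) / 5 = 54.8333/5 = 10.9667
  Sample standard deviations s_i = √(s[i,i]):
  s(X) = √(2.2667) = 1.5055
  s(Y) = √(8.9667) = 2.9944
  s(Z) = √(10.9667) = 3.3116

Step 3 — r_{ij} = s_{ij} / (s_i · s_j):
  r[X,X] = 1 (diagonal).
  r[X,Y] = 1.5333 / (1.5055 · 2.9944) = 1.5333 / 4.5083 = 0.3401
  r[X,Z] = 4.3333 / (1.5055 · 3.3116) = 4.3333 / 4.9858 = 0.8691
  r[Y,Y] = 1 (diagonal).
  r[Y,Z] = 0.1667 / (2.9944 · 3.3116) = 0.1667 / 9.9164 = 0.0168
  r[Z,Z] = 1 (diagonal).

R is symmetric with unit diagonal. Assembling:

R = [[1, 0.3401, 0.8691],
 [0.3401, 1, 0.0168],
 [0.8691, 0.0168, 1]]


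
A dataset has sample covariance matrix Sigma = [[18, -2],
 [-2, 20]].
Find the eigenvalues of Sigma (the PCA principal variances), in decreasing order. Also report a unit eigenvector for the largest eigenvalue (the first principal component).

Step 1 — characteristic polynomial of 2×2 Sigma:
  det(Sigma - λI) = λ² - trace · λ + det = 0.
  trace = 18 + 20 = 38, det = 18·20 - (-2)² = 356.
Step 2 — discriminant:
  Δ = trace² - 4·det = 1444 - 1424 = 20.
Step 3 — eigenvalues:
  λ = (trace ± √Δ)/2 = (38 ± 4.4721)/2,
  λ_1 = 21.2361,  λ_2 = 16.7639.

Step 4 — unit eigenvector for λ_1: solve (Sigma - λ_1 I)v = 0. First row:
  (18 - 21.2361)·v_x + (-2)·v_y = 0, i.e. (-3.2361)·v_x + (-2)·v_y = 0,
  so v ∝ (b, λ_1 - a) = (-2, 3.2361); multiply by -1 so the first entry is positive: u = (2, -3.2361).
  ||u|| = √((2)² + (-3.2361)²) = √(14.4721) ≈ 3.8042,
  v_1 = u/||u|| ≈ (0.5257, -0.8507) (||v_1|| = 1).

λ_1 = 21.2361,  λ_2 = 16.7639;  v_1 ≈ (0.5257, -0.8507)


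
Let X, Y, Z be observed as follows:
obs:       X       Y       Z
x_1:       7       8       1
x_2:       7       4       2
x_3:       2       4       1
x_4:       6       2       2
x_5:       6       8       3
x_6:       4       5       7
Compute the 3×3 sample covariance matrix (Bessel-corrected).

Step 1 — column means:
  mean(X) = (7 + 7 + 2 + 6 + 6 + 4) / 6 = 32/6 = 5.3333
  mean(Y) = (8 + 4 + 4 + 2 + 8 + 5) / 6 = 31/6 = 5.1667
  mean(Z) = (1 + 2 + 1 + 2 + 3 + 7) / 6 = 16/6 = 2.6667

Step 2 — sample covariance S[i,j] = (1/(n-1)) · Σ_k (x_{k,i} - mean_i) · (x_{k,j} - mean_j), with n-1 = 5.
  S[X,X] = ((1.6667)·(1.6667) + (1.6667)·(1.6667) + (-3.3333)·(-3.3333) + (0.6667)·(0.6667) + (0.6667)·(0.6667) + (-1.3333)·(-1.3333)) / 5 = 19.3333/5 = 3.8667
  S[X,Y] = ((1.6667)·(2.8333) + (1.6667)·(-1.1667) + (-3.3333)·(-1.1667) + (0.6667)·(-3.1667) + (0.6667)·(2.8333) + (-1.3333)·(-0.1667)) / 5 = 6.6667/5 = 1.3333
  S[X,Z] = ((1.6667)·(-1.6667) + (1.6667)·(-0.6667) + (-3.3333)·(-1.6667) + (0.6667)·(-0.6667) + (0.6667)·(0.3333) + (-1.3333)·(4.3333)) / 5 = -4.3333/5 = -0.8667
  S[Y,Y] = ((2.8333)·(2.8333) + (-1.1667)·(-1.1667) + (-1.1667)·(-1.1667) + (-3.1667)·(-3.1667) + (2.8333)·(2.8333) + (-0.1667)·(-0.1667)) / 5 = 28.8333/5 = 5.7667
  S[Y,Z] = ((2.8333)·(-1.6667) + (-1.1667)·(-0.6667) + (-1.1667)·(-1.6667) + (-3.1667)·(-0.6667) + (2.8333)·(0.3333) + (-0.1667)·(4.3333)) / 5 = 0.3333/5 = 0.0667
  S[Z,Z] = ((-1.6667)·(-1.6667) + (-0.6667)·(-0.6667) + (-1.6667)·(-1.6667) + (-0.6667)·(-0.6667) + (0.3333)·(0.3333) + (4.3333)·(4.3333)) / 5 = 25.3333/5 = 5.0667

S is symmetric (S[j,i] = S[i,j]). Assembling:

S = [[3.8667, 1.3333, -0.8667],
 [1.3333, 5.7667, 0.0667],
 [-0.8667, 0.0667, 5.0667]]


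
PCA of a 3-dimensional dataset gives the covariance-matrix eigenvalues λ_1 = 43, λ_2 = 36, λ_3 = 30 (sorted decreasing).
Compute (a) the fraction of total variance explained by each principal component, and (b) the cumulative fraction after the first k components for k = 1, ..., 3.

Step 1 — total variance = trace(Sigma) = Σ λ_i = 43 + 36 + 30 = 109.

Step 2 — fraction explained by component i = λ_i / Σ λ:
  PC1: 43/109 = 0.3945
  PC2: 36/109 = 0.3303
  PC3: 30/109 = 0.2752

Step 3 — cumulative fraction after k components = (λ_1 + ... + λ_k) / Σ λ:
  k = 1: 43/109 = 0.3945
  k = 2: (43 + 36)/109 = 79/109 = 0.7248
  k = 3: (43 + 36 + 30)/109 = 109/109 = 1

Summary (fraction, with percent):

explained: PC1 0.3945 (39.45%), PC2 0.3303 (33.03%), PC3 0.2752 (27.52%);  cumulative: 0.3945, 0.7248, 1


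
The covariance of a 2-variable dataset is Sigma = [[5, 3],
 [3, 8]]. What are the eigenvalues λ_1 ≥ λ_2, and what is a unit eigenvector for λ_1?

Step 1 — characteristic polynomial of 2×2 Sigma:
  det(Sigma - λI) = λ² - trace · λ + det = 0.
  trace = 5 + 8 = 13, det = 5·8 - (3)² = 31.
Step 2 — discriminant:
  Δ = trace² - 4·det = 169 - 124 = 45.
Step 3 — eigenvalues:
  λ = (trace ± √Δ)/2 = (13 ± 6.7082)/2,
  λ_1 = 9.8541,  λ_2 = 3.1459.

Step 4 — unit eigenvector for λ_1: solve (Sigma - λ_1 I)v = 0. First row:
  (5 - 9.8541)·v_x + (3)·v_y = 0, i.e. (-4.8541)·v_x + (3)·v_y = 0,
  so v ∝ (b, λ_1 - a) = (3, 4.8541) = u.
  ||u|| = √((3)² + (4.8541)²) = √(32.5623) ≈ 5.7063,
  v_1 = u/||u|| ≈ (0.5257, 0.8507) (||v_1|| = 1).

λ_1 = 9.8541,  λ_2 = 3.1459;  v_1 ≈ (0.5257, 0.8507)


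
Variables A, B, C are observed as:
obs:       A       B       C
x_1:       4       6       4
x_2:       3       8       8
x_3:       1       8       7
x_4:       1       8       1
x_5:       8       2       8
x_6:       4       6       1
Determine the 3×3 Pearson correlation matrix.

Step 1 — column means:
  mean(A) = (4 + 3 + 1 + 1 + 8 + 4) / 6 = 21/6 = 3.5
  mean(B) = (6 + 8 + 8 + 8 + 2 + 6) / 6 = 38/6 = 6.3333
  mean(C) = (4 + 8 + 7 + 1 + 8 + 1) / 6 = 29/6 = 4.8333

Step 2 — sample variances and covariances s[i,j] = (1/(n-1)) · Σ_k (x_{k,i} - mean_i) · (x_{k,j} - mean_j), with n-1 = 5:
  s[A,A] = ((0.5)·(0.5) + (-0.5)·(-0.5) + (-2.5)·(-2.5) + (-2.5)·(-2.5) + (4.5)·(4.5) + (0.5)·(0.5)) / 5 = 33.5/5 = 6.7
  s[A,B] = ((0.5)·(-0.3333) + (-0.5)·(1.6667) + (-2.5)·(1.6667) + (-2.5)·(1.6667) + (4.5)·(-4.3333) + (0.5)·(-0.3333)) / 5 = -29/5 = -5.8
  s[A,C] = ((0.5)·(-0.8333) + (-0.5)·(3.1667) + (-2.5)·(2.1667) + (-2.5)·(-3.8333) + (4.5)·(3.1667) + (0.5)·(-3.8333)) / 5 = 14.5/5 = 2.9
  s[B,B] = ((-0.3333)·(-0.3333) + (1.6667)·(1.6667) + (1.6667)·(1.6667) + (1.6667)·(1.6667) + (-4.3333)·(-4.3333) + (-0.3333)·(-0.3333)) / 5 = 27.3333/5 = 5.4667
  s[B,C] = ((-0.3333)·(-0.8333) + (1.6667)·(3.1667) + (1.6667)·(2.1667) + (1.6667)·(-3.8333) + (-4.3333)·(3.1667) + (-0.3333)·(-3.8333)) / 5 = -9.6667/5 = -1.9333
  s[C,C] = ((-0.8333)·(-0.8333) + (3.1667)·(3.1667) + (2.1667)·(2.1667) + (-3.8333)·(-3.8333) + (3.1667)·(3.1667) + (-3.8333)·(-3.8333)) / 5 = 54.8333/5 = 10.9667
  Sample standard deviations s_i = √(s[i,i]):
  s(A) = √(6.7) = 2.5884
  s(B) = √(5.4667) = 2.3381
  s(C) = √(10.9667) = 3.3116

Step 3 — r_{ij} = s_{ij} / (s_i · s_j):
  r[A,A] = 1 (diagonal).
  r[A,B] = -5.8 / (2.5884 · 2.3381) = -5.8 / 6.052 = -0.9584
  r[A,C] = 2.9 / (2.5884 · 3.3116) = 2.9 / 8.5719 = 0.3383
  r[B,B] = 1 (diagonal).
  r[B,C] = -1.9333 / (2.3381 · 3.3116) = -1.9333 / 7.7428 = -0.2497
  r[C,C] = 1 (diagonal).

R is symmetric with unit diagonal. Assembling:

R = [[1, -0.9584, 0.3383],
 [-0.9584, 1, -0.2497],
 [0.3383, -0.2497, 1]]


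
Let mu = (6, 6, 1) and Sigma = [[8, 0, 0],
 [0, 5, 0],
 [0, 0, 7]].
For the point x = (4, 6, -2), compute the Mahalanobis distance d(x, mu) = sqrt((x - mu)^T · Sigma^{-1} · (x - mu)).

Step 1 — centre the observation: (x - mu) = (-2, 0, -3).

Step 2 — invert Sigma (cofactor / det for 3×3, or solve directly):
  Sigma^{-1} = [[0.125, 0, 0],
 [0, 0.2, 0],
 [0, 0, 0.1429]].

Step 3 — form the quadratic (x - mu)^T · Sigma^{-1} · (x - mu):
  Sigma^{-1} · (x - mu) = (-0.25, 0, -0.4286).
  (x - mu)^T · [Sigma^{-1} · (x - mu)] = (-2)·(-0.25) + (0)·(0) + (-3)·(-0.4286) = 1.7857.

Step 4 — take square root: d = √(1.7857) ≈ 1.3363.

d(x, mu) = √(1.7857) ≈ 1.3363


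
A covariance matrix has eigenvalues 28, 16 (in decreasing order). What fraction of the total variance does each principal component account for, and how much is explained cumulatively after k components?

Step 1 — total variance = trace(Sigma) = Σ λ_i = 28 + 16 = 44.

Step 2 — fraction explained by component i = λ_i / Σ λ:
  PC1: 28/44 = 0.6364
  PC2: 16/44 = 0.3636

Step 3 — cumulative fraction after k components = (λ_1 + ... + λ_k) / Σ λ:
  k = 1: 28/44 = 0.6364
  k = 2: (28 + 16)/44 = 44/44 = 1

Summary (fraction, with percent):

explained: PC1 0.6364 (63.64%), PC2 0.3636 (36.36%);  cumulative: 0.6364, 1


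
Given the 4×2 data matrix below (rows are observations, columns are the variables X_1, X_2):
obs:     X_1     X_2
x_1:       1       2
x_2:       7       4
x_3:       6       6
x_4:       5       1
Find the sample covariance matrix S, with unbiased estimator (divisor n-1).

Step 1 — column means:
  mean(X_1) = (1 + 7 + 6 + 5) / 4 = 19/4 = 4.75
  mean(X_2) = (2 + 4 + 6 + 1) / 4 = 13/4 = 3.25

Step 2 — sample covariance S[i,j] = (1/(n-1)) · Σ_k (x_{k,i} - mean_i) · (x_{k,j} - mean_j), with n-1 = 3.
  S[X_1,X_1] = ((-3.75)·(-3.75) + (2.25)·(2.25) + (1.25)·(1.25) + (0.25)·(0.25)) / 3 = 20.75/3 = 6.9167
  S[X_1,X_2] = ((-3.75)·(-1.25) + (2.25)·(0.75) + (1.25)·(2.75) + (0.25)·(-2.25)) / 3 = 9.25/3 = 3.0833
  S[X_2,X_2] = ((-1.25)·(-1.25) + (0.75)·(0.75) + (2.75)·(2.75) + (-2.25)·(-2.25)) / 3 = 14.75/3 = 4.9167

S is symmetric (S[j,i] = S[i,j]). Assembling:

S = [[6.9167, 3.0833],
 [3.0833, 4.9167]]


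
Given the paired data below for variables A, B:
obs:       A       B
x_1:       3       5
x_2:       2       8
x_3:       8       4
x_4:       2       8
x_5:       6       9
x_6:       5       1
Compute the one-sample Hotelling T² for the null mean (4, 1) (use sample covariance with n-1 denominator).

Step 1 — sample mean vector:
  mean(A) = (3 + 2 + 8 + 2 + 6 + 5) / 6 = 26/6 = 4.3333
  mean(B) = (5 + 8 + 4 + 8 + 9 + 1) / 6 = 35/6 = 5.8333
  x̄ = (4.3333, 5.8333),  deviation x̄ - mu_0 = (4.3333, 5.8333) - (4, 1) = (0.3333, 4.8333).

Step 2 — sample covariance matrix, S[i,j] = (1/(n-1)) · Σ_k (x_{k,i} - mean_i) · (x_{k,j} - mean_j), divisor n-1 = 5:
  S[A,A] = ((-1.3333)·(-1.3333) + (-2.3333)·(-2.3333) + (3.6667)·(3.6667) + (-2.3333)·(-2.3333) + (1.6667)·(1.6667) + (0.6667)·(0.6667)) / 5 = 29.3333/5 = 5.8667
  S[A,B] = ((-1.3333)·(-0.8333) + (-2.3333)·(2.1667) + (3.6667)·(-1.8333) + (-2.3333)·(2.1667) + (1.6667)·(3.1667) + (0.6667)·(-4.8333)) / 5 = -13.6667/5 = -2.7333
  S[B,B] = ((-0.8333)·(-0.8333) + (2.1667)·(2.1667) + (-1.8333)·(-1.8333) + (2.1667)·(2.1667) + (3.1667)·(3.1667) + (-4.8333)·(-4.8333)) / 5 = 46.8333/5 = 9.3667
  S = [[5.8667, -2.7333],
 [-2.7333, 9.3667]].

Step 3 — invert S. det(S) = 5.8667·9.3667 - (-2.7333)² = 47.48.
  S^{-1} = (1/det) · [[d, -b], [-b, a]] = [[0.1973, 0.0576],
 [0.0576, 0.1236]].

Step 4 — quadratic form (x̄ - mu_0)^T · S^{-1} · (x̄ - mu_0):
  S^{-1} · (x̄ - mu_0) = (0.344, 0.6164),
  (x̄ - mu_0)^T · [...] = (0.3333)·(0.344) + (4.8333)·(0.6164) = 3.0939.

Step 5 — scale by n: T² = 6 · 3.0939 = 18.5636.

T² ≈ 18.5636


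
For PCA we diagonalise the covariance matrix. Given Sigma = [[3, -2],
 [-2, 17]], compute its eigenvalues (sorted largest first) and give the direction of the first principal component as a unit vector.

Step 1 — characteristic polynomial of 2×2 Sigma:
  det(Sigma - λI) = λ² - trace · λ + det = 0.
  trace = 3 + 17 = 20, det = 3·17 - (-2)² = 47.
Step 2 — discriminant:
  Δ = trace² - 4·det = 400 - 188 = 212.
Step 3 — eigenvalues:
  λ = (trace ± √Δ)/2 = (20 ± 14.5602)/2,
  λ_1 = 17.2801,  λ_2 = 2.7199.

Step 4 — unit eigenvector for λ_1: solve (Sigma - λ_1 I)v = 0. First row:
  (3 - 17.2801)·v_x + (-2)·v_y = 0, i.e. (-14.2801)·v_x + (-2)·v_y = 0,
  so v ∝ (b, λ_1 - a) = (-2, 14.2801); multiply by -1 so the first entry is positive: u = (2, -14.2801).
  ||u|| = √((2)² + (-14.2801)²) = √(207.9215) ≈ 14.4195,
  v_1 = u/||u|| ≈ (0.1387, -0.9903) (||v_1|| = 1).

λ_1 = 17.2801,  λ_2 = 2.7199;  v_1 ≈ (0.1387, -0.9903)


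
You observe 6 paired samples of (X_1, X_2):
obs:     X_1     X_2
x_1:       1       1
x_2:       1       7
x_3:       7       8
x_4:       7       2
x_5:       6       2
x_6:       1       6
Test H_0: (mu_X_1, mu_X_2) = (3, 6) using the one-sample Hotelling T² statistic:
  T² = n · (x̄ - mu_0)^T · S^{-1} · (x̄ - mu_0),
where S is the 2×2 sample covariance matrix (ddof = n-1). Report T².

Step 1 — sample mean vector:
  mean(X_1) = (1 + 1 + 7 + 7 + 6 + 1) / 6 = 23/6 = 3.8333
  mean(X_2) = (1 + 7 + 8 + 2 + 2 + 6) / 6 = 26/6 = 4.3333
  x̄ = (3.8333, 4.3333),  deviation x̄ - mu_0 = (3.8333, 4.3333) - (3, 6) = (0.8333, -1.6667).

Step 2 — sample covariance matrix, S[i,j] = (1/(n-1)) · Σ_k (x_{k,i} - mean_i) · (x_{k,j} - mean_j), divisor n-1 = 5:
  S[X_1,X_1] = ((-2.8333)·(-2.8333) + (-2.8333)·(-2.8333) + (3.1667)·(3.1667) + (3.1667)·(3.1667) + (2.1667)·(2.1667) + (-2.8333)·(-2.8333)) / 5 = 48.8333/5 = 9.7667
  S[X_1,X_2] = ((-2.8333)·(-3.3333) + (-2.8333)·(2.6667) + (3.1667)·(3.6667) + (3.1667)·(-2.3333) + (2.1667)·(-2.3333) + (-2.8333)·(1.6667)) / 5 = -3.6667/5 = -0.7333
  S[X_2,X_2] = ((-3.3333)·(-3.3333) + (2.6667)·(2.6667) + (3.6667)·(3.6667) + (-2.3333)·(-2.3333) + (-2.3333)·(-2.3333) + (1.6667)·(1.6667)) / 5 = 45.3333/5 = 9.0667
  S = [[9.7667, -0.7333],
 [-0.7333, 9.0667]].

Step 3 — invert S. det(S) = 9.7667·9.0667 - (-0.7333)² = 88.0133.
  S^{-1} = (1/det) · [[d, -b], [-b, a]] = [[0.103, 0.0083],
 [0.0083, 0.111]].

Step 4 — quadratic form (x̄ - mu_0)^T · S^{-1} · (x̄ - mu_0):
  S^{-1} · (x̄ - mu_0) = (0.072, -0.178),
  (x̄ - mu_0)^T · [...] = (0.8333)·(0.072) + (-1.6667)·(-0.178) = 0.3566.

Step 5 — scale by n: T² = 6 · 0.3566 = 2.1398.

T² ≈ 2.1398


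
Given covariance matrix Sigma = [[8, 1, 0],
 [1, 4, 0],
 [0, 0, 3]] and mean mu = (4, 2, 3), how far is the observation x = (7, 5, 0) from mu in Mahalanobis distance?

Step 1 — centre the observation: (x - mu) = (3, 3, -3).

Step 2 — invert Sigma (cofactor / det for 3×3, or solve directly):
  Sigma^{-1} = [[0.129, -0.0323, 0],
 [-0.0323, 0.2581, 0],
 [0, 0, 0.3333]].

Step 3 — form the quadratic (x - mu)^T · Sigma^{-1} · (x - mu):
  Sigma^{-1} · (x - mu) = (0.2903, 0.6774, -1).
  (x - mu)^T · [Sigma^{-1} · (x - mu)] = (3)·(0.2903) + (3)·(0.6774) + (-3)·(-1) = 5.9032.

Step 4 — take square root: d = √(5.9032) ≈ 2.4297.

d(x, mu) = √(5.9032) ≈ 2.4297


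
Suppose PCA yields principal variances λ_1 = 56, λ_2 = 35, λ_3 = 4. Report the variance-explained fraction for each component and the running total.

Step 1 — total variance = trace(Sigma) = Σ λ_i = 56 + 35 + 4 = 95.

Step 2 — fraction explained by component i = λ_i / Σ λ:
  PC1: 56/95 = 0.5895
  PC2: 35/95 = 0.3684
  PC3: 4/95 = 0.0421

Step 3 — cumulative fraction after k components = (λ_1 + ... + λ_k) / Σ λ:
  k = 1: 56/95 = 0.5895
  k = 2: (56 + 35)/95 = 91/95 = 0.9579
  k = 3: (56 + 35 + 4)/95 = 95/95 = 1

Summary (fraction, with percent):

explained: PC1 0.5895 (58.95%), PC2 0.3684 (36.84%), PC3 0.0421 (4.21%);  cumulative: 0.5895, 0.9579, 1


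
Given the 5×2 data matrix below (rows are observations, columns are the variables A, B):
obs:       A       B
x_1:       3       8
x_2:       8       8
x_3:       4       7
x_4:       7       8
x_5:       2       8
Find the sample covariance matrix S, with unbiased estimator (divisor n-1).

Step 1 — column means:
  mean(A) = (3 + 8 + 4 + 7 + 2) / 5 = 24/5 = 4.8
  mean(B) = (8 + 8 + 7 + 8 + 8) / 5 = 39/5 = 7.8

Step 2 — sample covariance S[i,j] = (1/(n-1)) · Σ_k (x_{k,i} - mean_i) · (x_{k,j} - mean_j), with n-1 = 4.
  S[A,A] = ((-1.8)·(-1.8) + (3.2)·(3.2) + (-0.8)·(-0.8) + (2.2)·(2.2) + (-2.8)·(-2.8)) / 4 = 26.8/4 = 6.7
  S[A,B] = ((-1.8)·(0.2) + (3.2)·(0.2) + (-0.8)·(-0.8) + (2.2)·(0.2) + (-2.8)·(0.2)) / 4 = 0.8/4 = 0.2
  S[B,B] = ((0.2)·(0.2) + (0.2)·(0.2) + (-0.8)·(-0.8) + (0.2)·(0.2) + (0.2)·(0.2)) / 4 = 0.8/4 = 0.2

S is symmetric (S[j,i] = S[i,j]). Assembling:

S = [[6.7, 0.2],
 [0.2, 0.2]]


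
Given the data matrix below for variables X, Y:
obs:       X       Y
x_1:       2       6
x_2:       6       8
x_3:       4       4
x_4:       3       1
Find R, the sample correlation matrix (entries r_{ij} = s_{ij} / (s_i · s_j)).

Step 1 — column means:
  mean(X) = (2 + 6 + 4 + 3) / 4 = 15/4 = 3.75
  mean(Y) = (6 + 8 + 4 + 1) / 4 = 19/4 = 4.75

Step 2 — sample variances and covariances s[i,j] = (1/(n-1)) · Σ_k (x_{k,i} - mean_i) · (x_{k,j} - mean_j), with n-1 = 3:
  s[X,X] = ((-1.75)·(-1.75) + (2.25)·(2.25) + (0.25)·(0.25) + (-0.75)·(-0.75)) / 3 = 8.75/3 = 2.9167
  s[X,Y] = ((-1.75)·(1.25) + (2.25)·(3.25) + (0.25)·(-0.75) + (-0.75)·(-3.75)) / 3 = 7.75/3 = 2.5833
  s[Y,Y] = ((1.25)·(1.25) + (3.25)·(3.25) + (-0.75)·(-0.75) + (-3.75)·(-3.75)) / 3 = 26.75/3 = 8.9167
  Sample standard deviations s_i = √(s[i,i]):
  s(X) = √(2.9167) = 1.7078
  s(Y) = √(8.9167) = 2.9861

Step 3 — r_{ij} = s_{ij} / (s_i · s_j):
  r[X,X] = 1 (diagonal).
  r[X,Y] = 2.5833 / (1.7078 · 2.9861) = 2.5833 / 5.0997 = 0.5066
  r[Y,Y] = 1 (diagonal).

R is symmetric with unit diagonal. Assembling:

R = [[1, 0.5066],
 [0.5066, 1]]


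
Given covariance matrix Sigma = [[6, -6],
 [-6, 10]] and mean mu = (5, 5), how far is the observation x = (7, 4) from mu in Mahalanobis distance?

Step 1 — centre the observation: (x - mu) = (2, -1).

Step 2 — invert Sigma. det(Sigma) = 6·10 - (-6)² = 24.
  Sigma^{-1} = (1/det) · [[d, -b], [-b, a]] = [[0.4167, 0.25],
 [0.25, 0.25]].

Step 3 — form the quadratic (x - mu)^T · Sigma^{-1} · (x - mu):
  Sigma^{-1} · (x - mu) = (0.5833, 0.25).
  (x - mu)^T · [Sigma^{-1} · (x - mu)] = (2)·(0.5833) + (-1)·(0.25) = 0.9167.

Step 4 — take square root: d = √(0.9167) ≈ 0.9574.

d(x, mu) = √(0.9167) ≈ 0.9574


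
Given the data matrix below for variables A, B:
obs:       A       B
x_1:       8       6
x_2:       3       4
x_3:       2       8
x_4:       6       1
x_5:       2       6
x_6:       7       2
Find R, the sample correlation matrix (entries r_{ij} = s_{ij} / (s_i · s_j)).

Step 1 — column means:
  mean(A) = (8 + 3 + 2 + 6 + 2 + 7) / 6 = 28/6 = 4.6667
  mean(B) = (6 + 4 + 8 + 1 + 6 + 2) / 6 = 27/6 = 4.5

Step 2 — sample variances and covariances s[i,j] = (1/(n-1)) · Σ_k (x_{k,i} - mean_i) · (x_{k,j} - mean_j), with n-1 = 5:
  s[A,A] = ((3.3333)·(3.3333) + (-1.6667)·(-1.6667) + (-2.6667)·(-2.6667) + (1.3333)·(1.3333) + (-2.6667)·(-2.6667) + (2.3333)·(2.3333)) / 5 = 35.3333/5 = 7.0667
  s[A,B] = ((3.3333)·(1.5) + (-1.6667)·(-0.5) + (-2.6667)·(3.5) + (1.3333)·(-3.5) + (-2.6667)·(1.5) + (2.3333)·(-2.5)) / 5 = -18/5 = -3.6
  s[B,B] = ((1.5)·(1.5) + (-0.5)·(-0.5) + (3.5)·(3.5) + (-3.5)·(-3.5) + (1.5)·(1.5) + (-2.5)·(-2.5)) / 5 = 35.5/5 = 7.1
  Sample standard deviations s_i = √(s[i,i]):
  s(A) = √(7.0667) = 2.6583
  s(B) = √(7.1) = 2.6646

Step 3 — r_{ij} = s_{ij} / (s_i · s_j):
  r[A,A] = 1 (diagonal).
  r[A,B] = -3.6 / (2.6583 · 2.6646) = -3.6 / 7.0833 = -0.5082
  r[B,B] = 1 (diagonal).

R is symmetric with unit diagonal. Assembling:

R = [[1, -0.5082],
 [-0.5082, 1]]


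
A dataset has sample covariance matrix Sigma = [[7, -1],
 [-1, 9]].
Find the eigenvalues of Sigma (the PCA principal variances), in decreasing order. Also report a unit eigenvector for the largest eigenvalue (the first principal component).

Step 1 — characteristic polynomial of 2×2 Sigma:
  det(Sigma - λI) = λ² - trace · λ + det = 0.
  trace = 7 + 9 = 16, det = 7·9 - (-1)² = 62.
Step 2 — discriminant:
  Δ = trace² - 4·det = 256 - 248 = 8.
Step 3 — eigenvalues:
  λ = (trace ± √Δ)/2 = (16 ± 2.8284)/2,
  λ_1 = 9.4142,  λ_2 = 6.5858.

Step 4 — unit eigenvector for λ_1: solve (Sigma - λ_1 I)v = 0. First row:
  (7 - 9.4142)·v_x + (-1)·v_y = 0, i.e. (-2.4142)·v_x + (-1)·v_y = 0,
  so v ∝ (b, λ_1 - a) = (-1, 2.4142); multiply by -1 so the first entry is positive: u = (1, -2.4142).
  ||u|| = √((1)² + (-2.4142)²) = √(6.8284) ≈ 2.6131,
  v_1 = u/||u|| ≈ (0.3827, -0.9239) (||v_1|| = 1).

λ_1 = 9.4142,  λ_2 = 6.5858;  v_1 ≈ (0.3827, -0.9239)


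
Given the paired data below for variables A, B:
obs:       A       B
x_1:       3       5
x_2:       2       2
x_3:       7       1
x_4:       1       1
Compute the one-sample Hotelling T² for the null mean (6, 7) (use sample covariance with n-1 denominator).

Step 1 — sample mean vector:
  mean(A) = (3 + 2 + 7 + 1) / 4 = 13/4 = 3.25
  mean(B) = (5 + 2 + 1 + 1) / 4 = 9/4 = 2.25
  x̄ = (3.25, 2.25),  deviation x̄ - mu_0 = (3.25, 2.25) - (6, 7) = (-2.75, -4.75).

Step 2 — sample covariance matrix, S[i,j] = (1/(n-1)) · Σ_k (x_{k,i} - mean_i) · (x_{k,j} - mean_j), divisor n-1 = 3:
  S[A,A] = ((-0.25)·(-0.25) + (-1.25)·(-1.25) + (3.75)·(3.75) + (-2.25)·(-2.25)) / 3 = 20.75/3 = 6.9167
  S[A,B] = ((-0.25)·(2.75) + (-1.25)·(-0.25) + (3.75)·(-1.25) + (-2.25)·(-1.25)) / 3 = -2.25/3 = -0.75
  S[B,B] = ((2.75)·(2.75) + (-0.25)·(-0.25) + (-1.25)·(-1.25) + (-1.25)·(-1.25)) / 3 = 10.75/3 = 3.5833
  S = [[6.9167, -0.75],
 [-0.75, 3.5833]].

Step 3 — invert S. det(S) = 6.9167·3.5833 - (-0.75)² = 24.2222.
  S^{-1} = (1/det) · [[d, -b], [-b, a]] = [[0.1479, 0.031],
 [0.031, 0.2856]].

Step 4 — quadratic form (x̄ - mu_0)^T · S^{-1} · (x̄ - mu_0):
  S^{-1} · (x̄ - mu_0) = (-0.5539, -1.4415),
  (x̄ - mu_0)^T · [...] = (-2.75)·(-0.5539) + (-4.75)·(-1.4415) = 8.3704.

Step 5 — scale by n: T² = 4 · 8.3704 = 33.4817.

T² ≈ 33.4817


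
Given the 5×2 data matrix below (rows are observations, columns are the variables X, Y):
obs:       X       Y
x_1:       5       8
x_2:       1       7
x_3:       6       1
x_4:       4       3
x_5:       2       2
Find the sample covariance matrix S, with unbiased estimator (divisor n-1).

Step 1 — column means:
  mean(X) = (5 + 1 + 6 + 4 + 2) / 5 = 18/5 = 3.6
  mean(Y) = (8 + 7 + 1 + 3 + 2) / 5 = 21/5 = 4.2

Step 2 — sample covariance S[i,j] = (1/(n-1)) · Σ_k (x_{k,i} - mean_i) · (x_{k,j} - mean_j), with n-1 = 4.
  S[X,X] = ((1.4)·(1.4) + (-2.6)·(-2.6) + (2.4)·(2.4) + (0.4)·(0.4) + (-1.6)·(-1.6)) / 4 = 17.2/4 = 4.3
  S[X,Y] = ((1.4)·(3.8) + (-2.6)·(2.8) + (2.4)·(-3.2) + (0.4)·(-1.2) + (-1.6)·(-2.2)) / 4 = -6.6/4 = -1.65
  S[Y,Y] = ((3.8)·(3.8) + (2.8)·(2.8) + (-3.2)·(-3.2) + (-1.2)·(-1.2) + (-2.2)·(-2.2)) / 4 = 38.8/4 = 9.7

S is symmetric (S[j,i] = S[i,j]). Assembling:

S = [[4.3, -1.65],
 [-1.65, 9.7]]


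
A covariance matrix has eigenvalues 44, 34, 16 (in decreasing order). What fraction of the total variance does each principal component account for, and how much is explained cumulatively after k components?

Step 1 — total variance = trace(Sigma) = Σ λ_i = 44 + 34 + 16 = 94.

Step 2 — fraction explained by component i = λ_i / Σ λ:
  PC1: 44/94 = 0.4681
  PC2: 34/94 = 0.3617
  PC3: 16/94 = 0.1702

Step 3 — cumulative fraction after k components = (λ_1 + ... + λ_k) / Σ λ:
  k = 1: 44/94 = 0.4681
  k = 2: (44 + 34)/94 = 78/94 = 0.8298
  k = 3: (44 + 34 + 16)/94 = 94/94 = 1

Summary (fraction, with percent):

explained: PC1 0.4681 (46.81%), PC2 0.3617 (36.17%), PC3 0.1702 (17.02%);  cumulative: 0.4681, 0.8298, 1


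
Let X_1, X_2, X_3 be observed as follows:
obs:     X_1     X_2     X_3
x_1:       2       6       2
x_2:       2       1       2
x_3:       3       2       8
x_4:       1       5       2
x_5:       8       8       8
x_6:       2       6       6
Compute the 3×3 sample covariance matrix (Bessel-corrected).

Step 1 — column means:
  mean(X_1) = (2 + 2 + 3 + 1 + 8 + 2) / 6 = 18/6 = 3
  mean(X_2) = (6 + 1 + 2 + 5 + 8 + 6) / 6 = 28/6 = 4.6667
  mean(X_3) = (2 + 2 + 8 + 2 + 8 + 6) / 6 = 28/6 = 4.6667

Step 2 — sample covariance S[i,j] = (1/(n-1)) · Σ_k (x_{k,i} - mean_i) · (x_{k,j} - mean_j), with n-1 = 5.
  S[X_1,X_1] = ((-1)·(-1) + (-1)·(-1) + (0)·(0) + (-2)·(-2) + (5)·(5) + (-1)·(-1)) / 5 = 32/5 = 6.4
  S[X_1,X_2] = ((-1)·(1.3333) + (-1)·(-3.6667) + (0)·(-2.6667) + (-2)·(0.3333) + (5)·(3.3333) + (-1)·(1.3333)) / 5 = 17/5 = 3.4
  S[X_1,X_3] = ((-1)·(-2.6667) + (-1)·(-2.6667) + (0)·(3.3333) + (-2)·(-2.6667) + (5)·(3.3333) + (-1)·(1.3333)) / 5 = 26/5 = 5.2
  S[X_2,X_2] = ((1.3333)·(1.3333) + (-3.6667)·(-3.6667) + (-2.6667)·(-2.6667) + (0.3333)·(0.3333) + (3.3333)·(3.3333) + (1.3333)·(1.3333)) / 5 = 35.3333/5 = 7.0667
  S[X_2,X_3] = ((1.3333)·(-2.6667) + (-3.6667)·(-2.6667) + (-2.6667)·(3.3333) + (0.3333)·(-2.6667) + (3.3333)·(3.3333) + (1.3333)·(1.3333)) / 5 = 9.3333/5 = 1.8667
  S[X_3,X_3] = ((-2.6667)·(-2.6667) + (-2.6667)·(-2.6667) + (3.3333)·(3.3333) + (-2.6667)·(-2.6667) + (3.3333)·(3.3333) + (1.3333)·(1.3333)) / 5 = 45.3333/5 = 9.0667

S is symmetric (S[j,i] = S[i,j]). Assembling:

S = [[6.4, 3.4, 5.2],
 [3.4, 7.0667, 1.8667],
 [5.2, 1.8667, 9.0667]]
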